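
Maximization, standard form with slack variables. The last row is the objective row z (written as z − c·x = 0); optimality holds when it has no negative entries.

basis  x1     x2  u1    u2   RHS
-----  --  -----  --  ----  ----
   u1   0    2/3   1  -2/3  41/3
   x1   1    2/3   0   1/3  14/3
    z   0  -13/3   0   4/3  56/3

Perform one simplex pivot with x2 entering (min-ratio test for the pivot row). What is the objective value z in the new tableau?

49

Ratio test on column x2 — row 1: (41/3)/(2/3) = 41/2; row 2: (14/3)/(2/3) = 7. Minimum is 7 at row 2 (x1 leaves); pivot element 2/3.
Pivot on row 2; the z-row RHS becomes 56/3 − (-13/3)·7 = 49.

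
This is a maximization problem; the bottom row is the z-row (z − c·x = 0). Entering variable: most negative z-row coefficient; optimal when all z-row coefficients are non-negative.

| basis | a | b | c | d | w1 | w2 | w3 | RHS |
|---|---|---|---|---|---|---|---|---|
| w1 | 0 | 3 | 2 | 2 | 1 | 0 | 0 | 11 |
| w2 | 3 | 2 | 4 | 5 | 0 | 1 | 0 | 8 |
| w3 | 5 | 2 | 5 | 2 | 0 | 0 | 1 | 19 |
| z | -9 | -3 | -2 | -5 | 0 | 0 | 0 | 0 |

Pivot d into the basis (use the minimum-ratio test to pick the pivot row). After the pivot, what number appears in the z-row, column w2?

Ratio test on column d — row 1: 11/2 = 11/2; row 2: 8/5 = 8/5; row 3: 19/2 = 19/2. Minimum is 8/5 at row 2 (w2 leaves); pivot element 5.
Divide row 2 by 5; eliminate column d from the other rows.
z-row update in column w2: 0 − (-5)·(1/5) = 1.

1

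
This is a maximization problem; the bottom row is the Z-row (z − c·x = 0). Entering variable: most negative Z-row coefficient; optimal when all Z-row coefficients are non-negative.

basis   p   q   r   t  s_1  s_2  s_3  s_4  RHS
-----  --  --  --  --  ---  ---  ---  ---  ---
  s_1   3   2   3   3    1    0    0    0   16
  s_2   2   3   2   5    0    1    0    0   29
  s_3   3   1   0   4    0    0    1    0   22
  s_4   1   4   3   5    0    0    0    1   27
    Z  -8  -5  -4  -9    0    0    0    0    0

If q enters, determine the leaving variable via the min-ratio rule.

Column q entries and ratios — s_1: 16/2 = 8; s_2: 29/3 = 29/3; s_3: 22/1 = 22; s_4: 27/4 = 27/4.
Smallest ratio is 27/4 in the row of s_4, so s_4 leaves.

s_4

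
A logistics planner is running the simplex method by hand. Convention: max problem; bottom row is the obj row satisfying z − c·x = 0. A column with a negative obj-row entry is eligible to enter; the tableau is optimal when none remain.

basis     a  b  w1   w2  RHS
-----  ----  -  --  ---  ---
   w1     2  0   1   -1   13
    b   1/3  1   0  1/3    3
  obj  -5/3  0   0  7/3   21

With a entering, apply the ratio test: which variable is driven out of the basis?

w1

Column a entries and ratios — w1: 13/2 = 13/2; b: 3/(1/3) = 9.
Smallest ratio is 13/2 in the row of w1, so w1 leaves.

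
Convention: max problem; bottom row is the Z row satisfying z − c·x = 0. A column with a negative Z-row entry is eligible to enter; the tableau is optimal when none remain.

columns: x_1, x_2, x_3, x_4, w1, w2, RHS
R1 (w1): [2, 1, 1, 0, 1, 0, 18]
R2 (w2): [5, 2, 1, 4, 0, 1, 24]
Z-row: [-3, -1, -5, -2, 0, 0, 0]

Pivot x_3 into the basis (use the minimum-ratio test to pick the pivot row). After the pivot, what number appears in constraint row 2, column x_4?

Ratio test on column x_3 — row 1: 18/1 = 18; row 2: 24/1 = 24. Minimum is 18 at row 1 (w1 leaves); pivot element 1.
Divide row 1 by 1; eliminate column x_3 from the other rows.
Row 2 update in column x_4: 4 − 1·0 = 4.

4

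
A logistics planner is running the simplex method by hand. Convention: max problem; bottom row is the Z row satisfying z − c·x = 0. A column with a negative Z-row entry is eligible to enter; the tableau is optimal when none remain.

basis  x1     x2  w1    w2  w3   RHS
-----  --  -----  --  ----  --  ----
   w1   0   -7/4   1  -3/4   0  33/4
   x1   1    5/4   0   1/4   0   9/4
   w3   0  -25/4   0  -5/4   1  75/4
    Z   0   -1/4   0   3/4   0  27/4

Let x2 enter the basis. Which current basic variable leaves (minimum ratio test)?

x1

Column x2 entries and ratios — w1: -7/4 ≤ 0, skip; x1: (9/4)/(5/4) = 9/5; w3: -25/4 ≤ 0, skip.
Smallest ratio is 9/5 in the row of x1, so x1 leaves.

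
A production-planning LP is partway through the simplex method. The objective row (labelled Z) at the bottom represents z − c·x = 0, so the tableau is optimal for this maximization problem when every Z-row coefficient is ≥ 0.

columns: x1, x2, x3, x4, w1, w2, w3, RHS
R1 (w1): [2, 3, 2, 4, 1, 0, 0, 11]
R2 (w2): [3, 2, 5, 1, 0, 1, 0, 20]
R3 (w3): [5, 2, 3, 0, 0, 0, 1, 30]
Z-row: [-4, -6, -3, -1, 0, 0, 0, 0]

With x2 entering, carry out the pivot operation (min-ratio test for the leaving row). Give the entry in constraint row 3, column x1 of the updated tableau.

11/3

Ratio test on column x2 — row 1: 11/3 = 11/3; row 2: 20/2 = 10; row 3: 30/2 = 15. Minimum is 11/3 at row 1 (w1 leaves); pivot element 3.
Divide row 1 by 3; eliminate column x2 from the other rows.
Row 3 update in column x1: 5 − 2·(2/3) = 11/3.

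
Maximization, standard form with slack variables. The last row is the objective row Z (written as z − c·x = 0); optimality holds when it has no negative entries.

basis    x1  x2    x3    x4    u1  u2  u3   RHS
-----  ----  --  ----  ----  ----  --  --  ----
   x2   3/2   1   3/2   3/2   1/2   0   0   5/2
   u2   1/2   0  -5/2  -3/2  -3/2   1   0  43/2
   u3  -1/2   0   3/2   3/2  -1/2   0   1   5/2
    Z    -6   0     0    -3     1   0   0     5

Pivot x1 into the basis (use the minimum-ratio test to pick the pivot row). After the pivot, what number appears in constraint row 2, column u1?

-5/3

Ratio test on column x1 — row 1: (5/2)/(3/2) = 5/3; row 2: (43/2)/(1/2) = 43; row 3: entry -1/2 ≤ 0. Minimum is 5/3 at row 1 (x2 leaves); pivot element 3/2.
Divide row 1 by 3/2; eliminate column x1 from the other rows.
Row 2 update in column u1: -3/2 − (1/2)·(1/3) = -5/3.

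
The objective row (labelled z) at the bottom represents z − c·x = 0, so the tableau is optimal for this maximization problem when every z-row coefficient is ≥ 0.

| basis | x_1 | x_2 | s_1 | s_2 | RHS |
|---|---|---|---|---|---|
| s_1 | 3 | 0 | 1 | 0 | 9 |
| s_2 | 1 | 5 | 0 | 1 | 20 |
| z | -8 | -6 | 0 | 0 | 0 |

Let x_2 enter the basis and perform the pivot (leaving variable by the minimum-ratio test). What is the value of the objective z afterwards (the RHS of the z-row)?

24

Ratio test on column x_2 — row 1: entry 0 ≤ 0; row 2: 20/5 = 4. Minimum is 4 at row 2 (s_2 leaves); pivot element 5.
Pivot on row 2; the z-row RHS becomes 0 − (-6)·4 = 24.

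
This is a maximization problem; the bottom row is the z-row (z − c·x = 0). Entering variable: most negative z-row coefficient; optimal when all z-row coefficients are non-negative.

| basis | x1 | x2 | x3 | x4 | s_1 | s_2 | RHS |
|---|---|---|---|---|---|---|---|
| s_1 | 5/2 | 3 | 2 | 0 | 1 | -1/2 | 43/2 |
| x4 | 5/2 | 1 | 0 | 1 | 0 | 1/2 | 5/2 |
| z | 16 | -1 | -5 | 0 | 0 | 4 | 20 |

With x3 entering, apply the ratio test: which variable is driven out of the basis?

Column x3 entries and ratios — s_1: (43/2)/2 = 43/4; x4: 0 ≤ 0, skip.
Smallest ratio is 43/4 in the row of s_1, so s_1 leaves.

s_1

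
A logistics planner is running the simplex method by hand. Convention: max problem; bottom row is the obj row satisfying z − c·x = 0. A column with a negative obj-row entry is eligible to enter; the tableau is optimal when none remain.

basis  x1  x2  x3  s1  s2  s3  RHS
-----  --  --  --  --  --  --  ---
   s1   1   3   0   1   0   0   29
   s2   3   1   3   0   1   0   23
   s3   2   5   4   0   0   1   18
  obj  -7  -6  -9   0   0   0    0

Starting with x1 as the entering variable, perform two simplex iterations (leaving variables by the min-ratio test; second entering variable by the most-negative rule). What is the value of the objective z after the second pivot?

727/13

Ratio test on column x1 — row 1: 29/1 = 29; row 2: 23/3 = 23/3; row 3: 18/2 = 9. Minimum is 23/3 at row 2 (s2 leaves); pivot element 3.
Pivot on row 2; the obj-row RHS becomes 0 − (-7)·(23/3) = 161/3.
Next entering variable (most negative obj-row entry -11/3): x2.
Ratio test on column x2 — row 1: (64/3)/(8/3) = 8; row 2: (23/3)/(1/3) = 23; row 3: (8/3)/(13/3) = 8/13. Minimum is 8/13 at row 3 (s3 leaves); pivot element 13/3.
After the second pivot the obj-row RHS is 161/3 − (-11/3)·(8/13) = 727/13.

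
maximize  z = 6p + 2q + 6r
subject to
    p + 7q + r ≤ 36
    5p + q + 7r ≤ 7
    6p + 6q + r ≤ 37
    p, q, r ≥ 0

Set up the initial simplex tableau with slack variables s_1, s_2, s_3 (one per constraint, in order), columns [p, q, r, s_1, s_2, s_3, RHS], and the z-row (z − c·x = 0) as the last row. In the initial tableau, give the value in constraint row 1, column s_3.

Slack s_3 belongs to constraint 3; its column is the unit vector e_3, so the entry in row 1 is 0.

0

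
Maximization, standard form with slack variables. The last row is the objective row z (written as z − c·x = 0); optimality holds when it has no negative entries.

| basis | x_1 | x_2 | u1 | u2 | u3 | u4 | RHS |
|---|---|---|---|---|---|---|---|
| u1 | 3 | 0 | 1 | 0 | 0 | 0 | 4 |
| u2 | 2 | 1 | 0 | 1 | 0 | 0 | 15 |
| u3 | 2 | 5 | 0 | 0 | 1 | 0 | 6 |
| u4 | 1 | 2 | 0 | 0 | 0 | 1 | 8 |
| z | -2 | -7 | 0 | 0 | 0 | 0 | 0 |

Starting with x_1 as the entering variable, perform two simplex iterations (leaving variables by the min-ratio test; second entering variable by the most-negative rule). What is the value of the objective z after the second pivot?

22/3

Ratio test on column x_1 — row 1: 4/3 = 4/3; row 2: 15/2 = 15/2; row 3: 6/2 = 3; row 4: 8/1 = 8. Minimum is 4/3 at row 1 (u1 leaves); pivot element 3.
Pivot on row 1; the z-row RHS becomes 0 − (-2)·(4/3) = 8/3.
Next entering variable (most negative z-row entry -7): x_2.
Ratio test on column x_2 — row 1: entry 0 ≤ 0; row 2: (37/3)/1 = 37/3; row 3: (10/3)/5 = 2/3; row 4: (20/3)/2 = 10/3. Minimum is 2/3 at row 3 (u3 leaves); pivot element 5.
After the second pivot the z-row RHS is 8/3 − (-7)·(2/3) = 22/3.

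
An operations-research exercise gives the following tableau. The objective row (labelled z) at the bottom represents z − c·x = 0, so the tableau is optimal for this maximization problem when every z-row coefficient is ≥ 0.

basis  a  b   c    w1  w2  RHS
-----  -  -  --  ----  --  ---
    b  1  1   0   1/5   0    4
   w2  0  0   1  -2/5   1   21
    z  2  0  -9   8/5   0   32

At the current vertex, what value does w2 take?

21

w2 is basic (row 2); its value is the RHS of that row, 21.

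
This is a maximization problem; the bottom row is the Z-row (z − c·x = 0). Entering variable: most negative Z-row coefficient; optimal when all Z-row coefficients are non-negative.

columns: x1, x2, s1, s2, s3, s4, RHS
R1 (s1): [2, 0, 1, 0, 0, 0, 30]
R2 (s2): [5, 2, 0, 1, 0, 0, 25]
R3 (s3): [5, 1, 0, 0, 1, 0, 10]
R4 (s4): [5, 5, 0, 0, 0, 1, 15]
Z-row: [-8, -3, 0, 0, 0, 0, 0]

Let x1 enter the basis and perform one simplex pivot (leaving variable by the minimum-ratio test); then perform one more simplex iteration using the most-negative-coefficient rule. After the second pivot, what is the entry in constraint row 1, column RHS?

Ratio test on column x1 — row 1: 30/2 = 15; row 2: 25/5 = 5; row 3: 10/5 = 2; row 4: 15/5 = 3. Minimum is 2 at row 3 (s3 leaves); pivot element 5.
Divide row 3 by 5; eliminate column x1 from the other rows.
Second iteration: most negative Z-row entry is -7/5 in column x2, so x2 enters.
Ratio test on column x2 — row 1: entry -2/5 ≤ 0; row 2: 15/1 = 15; row 3: 2/(1/5) = 10; row 4: 5/4 = 5/4. Minimum is 5/4 at row 4 (s4 leaves); pivot element 4.
Divide row 4 by 4; eliminate column x2 from the other rows.
After both pivots, the entry at constraint row 1, column RHS is 53/2.

53/2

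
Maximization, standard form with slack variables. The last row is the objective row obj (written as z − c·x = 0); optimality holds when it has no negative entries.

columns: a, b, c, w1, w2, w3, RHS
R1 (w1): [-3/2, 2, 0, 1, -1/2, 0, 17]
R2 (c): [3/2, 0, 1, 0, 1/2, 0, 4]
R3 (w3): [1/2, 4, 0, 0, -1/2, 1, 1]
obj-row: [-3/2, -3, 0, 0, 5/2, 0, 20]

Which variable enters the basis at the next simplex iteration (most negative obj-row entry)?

Negative obj-row entries: a: -3/2, b: -3.
The most negative is -3 in column b, so b enters.

b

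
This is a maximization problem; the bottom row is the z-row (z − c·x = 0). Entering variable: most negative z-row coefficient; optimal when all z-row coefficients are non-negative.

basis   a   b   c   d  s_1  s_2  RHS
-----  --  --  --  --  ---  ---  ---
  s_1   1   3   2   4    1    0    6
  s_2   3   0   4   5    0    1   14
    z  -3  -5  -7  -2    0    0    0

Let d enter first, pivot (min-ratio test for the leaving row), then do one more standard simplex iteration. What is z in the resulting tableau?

21

Ratio test on column d — row 1: 6/4 = 3/2; row 2: 14/5 = 14/5. Minimum is 3/2 at row 1 (s_1 leaves); pivot element 4.
Pivot on row 1; the z-row RHS becomes 0 − (-2)·(3/2) = 3.
Next entering variable (most negative z-row entry -6): c.
Ratio test on column c — row 1: (3/2)/(1/2) = 3; row 2: (13/2)/(3/2) = 13/3. Minimum is 3 at row 1 (d leaves); pivot element 1/2.
After the second pivot the z-row RHS is 3 − (-6)·3 = 21.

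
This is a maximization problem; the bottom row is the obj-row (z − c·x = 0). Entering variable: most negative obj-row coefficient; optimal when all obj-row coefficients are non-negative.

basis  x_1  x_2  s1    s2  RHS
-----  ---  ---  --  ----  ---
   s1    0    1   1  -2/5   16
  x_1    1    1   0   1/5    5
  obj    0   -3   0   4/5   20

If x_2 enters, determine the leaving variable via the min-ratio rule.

Column x_2 entries and ratios — s1: 16/1 = 16; x_1: 5/1 = 5.
Smallest ratio is 5 in the row of x_1, so x_1 leaves.

x_1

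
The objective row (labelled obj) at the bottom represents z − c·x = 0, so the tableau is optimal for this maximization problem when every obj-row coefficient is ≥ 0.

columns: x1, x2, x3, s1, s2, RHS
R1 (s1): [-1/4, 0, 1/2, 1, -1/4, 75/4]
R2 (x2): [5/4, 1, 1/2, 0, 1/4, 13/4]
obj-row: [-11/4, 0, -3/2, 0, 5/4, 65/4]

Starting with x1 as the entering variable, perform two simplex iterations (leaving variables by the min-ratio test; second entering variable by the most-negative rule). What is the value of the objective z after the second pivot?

26

Ratio test on column x1 — row 1: entry -1/4 ≤ 0; row 2: (13/4)/(5/4) = 13/5. Minimum is 13/5 at row 2 (x2 leaves); pivot element 5/4.
Pivot on row 2; the obj-row RHS becomes 65/4 − (-11/4)·(13/5) = 117/5.
Next entering variable (most negative obj-row entry -2/5): x3.
Ratio test on column x3 — row 1: (97/5)/(3/5) = 97/3; row 2: (13/5)/(2/5) = 13/2. Minimum is 13/2 at row 2 (x1 leaves); pivot element 2/5.
After the second pivot the obj-row RHS is 117/5 − (-2/5)·(13/2) = 26.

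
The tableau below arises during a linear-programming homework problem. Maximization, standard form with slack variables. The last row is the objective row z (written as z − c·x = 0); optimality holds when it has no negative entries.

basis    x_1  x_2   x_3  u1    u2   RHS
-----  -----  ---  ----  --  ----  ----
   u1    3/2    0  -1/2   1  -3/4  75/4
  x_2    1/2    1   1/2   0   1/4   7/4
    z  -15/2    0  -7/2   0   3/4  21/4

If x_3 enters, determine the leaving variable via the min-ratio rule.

Column x_3 entries and ratios — u1: -1/2 ≤ 0, skip; x_2: (7/4)/(1/2) = 7/2.
Smallest ratio is 7/2 in the row of x_2, so x_2 leaves.

x_2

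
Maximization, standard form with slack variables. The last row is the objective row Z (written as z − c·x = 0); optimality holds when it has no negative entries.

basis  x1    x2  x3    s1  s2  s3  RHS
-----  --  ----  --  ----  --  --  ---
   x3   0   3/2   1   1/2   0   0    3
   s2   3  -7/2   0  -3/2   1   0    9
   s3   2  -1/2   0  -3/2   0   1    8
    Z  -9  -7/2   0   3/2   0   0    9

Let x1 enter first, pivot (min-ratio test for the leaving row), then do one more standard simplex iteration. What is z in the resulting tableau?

Ratio test on column x1 — row 1: entry 0 ≤ 0; row 2: 9/3 = 3; row 3: 8/2 = 4. Minimum is 3 at row 2 (s2 leaves); pivot element 3.
Pivot on row 2; the Z-row RHS becomes 9 − (-9)·3 = 36.
Next entering variable (most negative Z-row entry -14): x2.
Ratio test on column x2 — row 1: 3/(3/2) = 2; row 2: entry -7/6 ≤ 0; row 3: 2/(11/6) = 12/11. Minimum is 12/11 at row 3 (s3 leaves); pivot element 11/6.
After the second pivot the Z-row RHS is 36 − (-14)·(12/11) = 564/11.

564/11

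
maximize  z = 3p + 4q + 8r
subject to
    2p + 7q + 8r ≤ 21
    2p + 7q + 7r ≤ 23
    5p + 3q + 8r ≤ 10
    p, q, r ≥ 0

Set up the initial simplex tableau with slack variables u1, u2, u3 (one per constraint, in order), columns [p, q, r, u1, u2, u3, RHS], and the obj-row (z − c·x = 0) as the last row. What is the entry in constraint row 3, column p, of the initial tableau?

Constraint 3 has coefficient 5 on p.

5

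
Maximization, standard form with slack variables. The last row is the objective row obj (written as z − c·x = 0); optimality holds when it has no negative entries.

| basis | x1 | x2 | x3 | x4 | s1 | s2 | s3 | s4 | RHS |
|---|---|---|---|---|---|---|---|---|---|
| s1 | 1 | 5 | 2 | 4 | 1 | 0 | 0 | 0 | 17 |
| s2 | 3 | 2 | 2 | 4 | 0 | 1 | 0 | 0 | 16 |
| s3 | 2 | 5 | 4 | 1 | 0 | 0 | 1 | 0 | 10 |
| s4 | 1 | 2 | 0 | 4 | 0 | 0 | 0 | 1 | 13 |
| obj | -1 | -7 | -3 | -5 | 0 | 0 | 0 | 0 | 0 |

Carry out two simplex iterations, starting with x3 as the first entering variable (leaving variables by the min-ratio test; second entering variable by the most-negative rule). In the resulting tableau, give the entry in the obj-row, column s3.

1/7

Ratio test on column x3 — row 1: 17/2 = 17/2; row 2: 16/2 = 8; row 3: 10/4 = 5/2; row 4: entry 0 ≤ 0. Minimum is 5/2 at row 3 (s3 leaves); pivot element 4.
Divide row 3 by 4; eliminate column x3 from the other rows.
Second iteration: most negative obj-row entry is -17/4 in column x4, so x4 enters.
Ratio test on column x4 — row 1: 12/(7/2) = 24/7; row 2: 11/(7/2) = 22/7; row 3: (5/2)/(1/4) = 10; row 4: 13/4 = 13/4. Minimum is 22/7 at row 2 (s2 leaves); pivot element 7/2.
Divide row 2 by 7/2; eliminate column x4 from the other rows.
After both pivots, the entry at the obj-row, column s3 is 1/7.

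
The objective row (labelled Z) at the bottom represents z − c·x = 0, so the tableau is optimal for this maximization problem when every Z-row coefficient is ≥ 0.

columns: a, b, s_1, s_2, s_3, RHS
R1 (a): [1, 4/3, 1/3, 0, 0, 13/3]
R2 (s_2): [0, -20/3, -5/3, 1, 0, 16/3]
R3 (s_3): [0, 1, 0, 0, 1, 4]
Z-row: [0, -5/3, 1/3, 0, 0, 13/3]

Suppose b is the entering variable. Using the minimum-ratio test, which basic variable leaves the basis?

a

Column b entries and ratios — a: (13/3)/(4/3) = 13/4; s_2: -20/3 ≤ 0, skip; s_3: 4/1 = 4.
Smallest ratio is 13/4 in the row of a, so a leaves.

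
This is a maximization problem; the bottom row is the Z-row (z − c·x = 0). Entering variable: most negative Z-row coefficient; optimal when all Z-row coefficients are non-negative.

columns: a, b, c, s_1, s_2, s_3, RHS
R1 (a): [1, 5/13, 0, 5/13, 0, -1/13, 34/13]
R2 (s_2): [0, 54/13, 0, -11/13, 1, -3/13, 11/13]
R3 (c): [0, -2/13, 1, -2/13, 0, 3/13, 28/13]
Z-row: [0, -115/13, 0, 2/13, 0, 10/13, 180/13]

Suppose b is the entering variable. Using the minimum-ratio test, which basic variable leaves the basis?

s_2

Column b entries and ratios — a: (34/13)/(5/13) = 34/5; s_2: (11/13)/(54/13) = 11/54; c: -2/13 ≤ 0, skip.
Smallest ratio is 11/54 in the row of s_2, so s_2 leaves.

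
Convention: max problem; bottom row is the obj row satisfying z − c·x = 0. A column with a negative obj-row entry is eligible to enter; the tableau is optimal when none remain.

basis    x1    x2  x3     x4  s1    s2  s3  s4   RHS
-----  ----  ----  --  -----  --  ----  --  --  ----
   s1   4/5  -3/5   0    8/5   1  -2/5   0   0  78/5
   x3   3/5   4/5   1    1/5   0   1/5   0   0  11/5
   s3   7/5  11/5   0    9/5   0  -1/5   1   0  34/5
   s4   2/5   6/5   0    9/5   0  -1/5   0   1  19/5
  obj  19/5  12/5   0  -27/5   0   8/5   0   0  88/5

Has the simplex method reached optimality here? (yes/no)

The obj-row has a negative entry -27/5 in column x4, so it is not optimal.

no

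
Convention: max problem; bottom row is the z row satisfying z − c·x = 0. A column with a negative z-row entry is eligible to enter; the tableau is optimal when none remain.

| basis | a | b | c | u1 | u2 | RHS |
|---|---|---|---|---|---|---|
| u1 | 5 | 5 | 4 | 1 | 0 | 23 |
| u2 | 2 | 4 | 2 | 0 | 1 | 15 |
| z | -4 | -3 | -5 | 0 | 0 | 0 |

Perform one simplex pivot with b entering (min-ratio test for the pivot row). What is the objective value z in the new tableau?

Ratio test on column b — row 1: 23/5 = 23/5; row 2: 15/4 = 15/4. Minimum is 15/4 at row 2 (u2 leaves); pivot element 4.
Pivot on row 2; the z-row RHS becomes 0 − (-3)·(15/4) = 45/4.

45/4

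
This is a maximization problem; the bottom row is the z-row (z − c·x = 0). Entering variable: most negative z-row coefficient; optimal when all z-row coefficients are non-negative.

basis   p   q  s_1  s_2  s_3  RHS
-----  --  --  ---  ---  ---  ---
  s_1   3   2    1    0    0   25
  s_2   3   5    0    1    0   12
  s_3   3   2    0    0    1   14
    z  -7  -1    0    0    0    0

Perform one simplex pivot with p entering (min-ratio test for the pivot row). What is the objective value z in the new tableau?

28

Ratio test on column p — row 1: 25/3 = 25/3; row 2: 12/3 = 4; row 3: 14/3 = 14/3. Minimum is 4 at row 2 (s_2 leaves); pivot element 3.
Pivot on row 2; the z-row RHS becomes 0 − (-7)·4 = 28.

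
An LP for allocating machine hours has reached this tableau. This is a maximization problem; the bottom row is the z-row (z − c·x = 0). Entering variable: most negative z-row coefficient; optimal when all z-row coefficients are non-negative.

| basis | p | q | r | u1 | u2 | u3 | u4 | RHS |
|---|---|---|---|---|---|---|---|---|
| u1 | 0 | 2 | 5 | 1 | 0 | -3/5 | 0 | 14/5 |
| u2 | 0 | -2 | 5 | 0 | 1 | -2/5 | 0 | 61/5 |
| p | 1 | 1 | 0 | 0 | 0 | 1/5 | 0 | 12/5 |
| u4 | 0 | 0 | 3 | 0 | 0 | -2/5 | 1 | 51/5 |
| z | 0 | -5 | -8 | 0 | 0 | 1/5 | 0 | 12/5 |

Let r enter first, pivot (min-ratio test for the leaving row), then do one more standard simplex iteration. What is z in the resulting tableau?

Ratio test on column r — row 1: (14/5)/5 = 14/25; row 2: (61/5)/5 = 61/25; row 3: entry 0 ≤ 0; row 4: (51/5)/3 = 17/5. Minimum is 14/25 at row 1 (u1 leaves); pivot element 5.
Pivot on row 1; the z-row RHS becomes 12/5 − (-8)·(14/25) = 172/25.
Next entering variable (most negative z-row entry -9/5): q.
Ratio test on column q — row 1: (14/25)/(2/5) = 7/5; row 2: entry -4 ≤ 0; row 3: (12/5)/1 = 12/5; row 4: entry -6/5 ≤ 0. Minimum is 7/5 at row 1 (r leaves); pivot element 2/5.
After the second pivot the z-row RHS is 172/25 − (-9/5)·(7/5) = 47/5.

47/5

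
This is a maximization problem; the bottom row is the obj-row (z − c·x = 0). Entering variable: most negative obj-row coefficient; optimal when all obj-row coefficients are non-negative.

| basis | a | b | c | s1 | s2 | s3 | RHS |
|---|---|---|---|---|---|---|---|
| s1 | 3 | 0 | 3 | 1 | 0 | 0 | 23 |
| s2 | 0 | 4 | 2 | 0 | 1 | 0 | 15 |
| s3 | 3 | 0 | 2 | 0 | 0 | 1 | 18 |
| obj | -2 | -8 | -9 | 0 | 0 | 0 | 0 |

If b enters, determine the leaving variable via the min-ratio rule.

Column b entries and ratios — s1: 0 ≤ 0, skip; s2: 15/4 = 15/4; s3: 0 ≤ 0, skip.
Smallest ratio is 15/4 in the row of s2, so s2 leaves.

s2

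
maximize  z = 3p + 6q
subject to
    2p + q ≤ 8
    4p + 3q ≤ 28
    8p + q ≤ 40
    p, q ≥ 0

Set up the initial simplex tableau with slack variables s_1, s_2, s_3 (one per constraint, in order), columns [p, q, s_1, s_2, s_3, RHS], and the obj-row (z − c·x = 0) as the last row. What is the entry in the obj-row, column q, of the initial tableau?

-6

The obj-row carries the negated objective coefficients: the q entry is -6.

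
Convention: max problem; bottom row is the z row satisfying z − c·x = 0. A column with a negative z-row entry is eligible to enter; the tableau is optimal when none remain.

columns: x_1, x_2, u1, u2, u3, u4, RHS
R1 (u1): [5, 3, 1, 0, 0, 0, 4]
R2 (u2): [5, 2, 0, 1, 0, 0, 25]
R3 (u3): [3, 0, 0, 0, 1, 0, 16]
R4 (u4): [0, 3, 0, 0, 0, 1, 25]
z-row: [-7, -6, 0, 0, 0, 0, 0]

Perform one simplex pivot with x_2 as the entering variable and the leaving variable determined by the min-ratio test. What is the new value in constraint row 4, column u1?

Ratio test on column x_2 — row 1: 4/3 = 4/3; row 2: 25/2 = 25/2; row 3: entry 0 ≤ 0; row 4: 25/3 = 25/3. Minimum is 4/3 at row 1 (u1 leaves); pivot element 3.
Divide row 1 by 3; eliminate column x_2 from the other rows.
Row 4 update in column u1: 0 − 3·(1/3) = -1.

-1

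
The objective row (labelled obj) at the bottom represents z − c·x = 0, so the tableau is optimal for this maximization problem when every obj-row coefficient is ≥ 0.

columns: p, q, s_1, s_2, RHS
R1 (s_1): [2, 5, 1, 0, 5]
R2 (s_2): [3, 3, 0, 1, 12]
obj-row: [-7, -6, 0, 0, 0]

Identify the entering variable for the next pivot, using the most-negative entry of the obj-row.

p

Negative obj-row entries: p: -7, q: -6.
The most negative is -7 in column p, so p enters.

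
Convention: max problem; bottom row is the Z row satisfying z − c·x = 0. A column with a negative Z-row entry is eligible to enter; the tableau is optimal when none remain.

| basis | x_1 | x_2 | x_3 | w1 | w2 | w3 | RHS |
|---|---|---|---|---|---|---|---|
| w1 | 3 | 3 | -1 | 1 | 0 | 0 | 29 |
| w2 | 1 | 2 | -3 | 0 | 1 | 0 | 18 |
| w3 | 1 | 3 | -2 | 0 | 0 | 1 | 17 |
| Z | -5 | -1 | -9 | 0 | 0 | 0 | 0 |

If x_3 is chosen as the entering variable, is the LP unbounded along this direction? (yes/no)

Every constraint-row entry in column x_3 is ≤ 0, so increasing x_3 is unbounded.

yes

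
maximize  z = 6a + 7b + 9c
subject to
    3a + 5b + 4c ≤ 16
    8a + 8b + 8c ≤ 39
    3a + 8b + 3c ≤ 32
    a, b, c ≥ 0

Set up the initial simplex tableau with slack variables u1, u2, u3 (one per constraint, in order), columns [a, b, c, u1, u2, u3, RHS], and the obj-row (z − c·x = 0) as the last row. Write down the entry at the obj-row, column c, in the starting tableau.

-9

The obj-row carries the negated objective coefficients: the c entry is -9.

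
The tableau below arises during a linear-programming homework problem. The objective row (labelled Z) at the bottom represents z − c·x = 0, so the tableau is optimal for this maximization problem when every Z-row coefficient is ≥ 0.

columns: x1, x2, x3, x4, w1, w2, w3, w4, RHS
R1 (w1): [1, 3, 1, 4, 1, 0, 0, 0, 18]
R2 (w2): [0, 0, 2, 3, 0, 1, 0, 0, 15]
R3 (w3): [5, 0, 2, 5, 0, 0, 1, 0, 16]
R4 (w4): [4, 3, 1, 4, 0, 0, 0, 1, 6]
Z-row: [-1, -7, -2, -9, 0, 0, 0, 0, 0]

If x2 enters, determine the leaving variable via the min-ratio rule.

w4

Column x2 entries and ratios — w1: 18/3 = 6; w2: 0 ≤ 0, skip; w3: 0 ≤ 0, skip; w4: 6/3 = 2.
Smallest ratio is 2 in the row of w4, so w4 leaves.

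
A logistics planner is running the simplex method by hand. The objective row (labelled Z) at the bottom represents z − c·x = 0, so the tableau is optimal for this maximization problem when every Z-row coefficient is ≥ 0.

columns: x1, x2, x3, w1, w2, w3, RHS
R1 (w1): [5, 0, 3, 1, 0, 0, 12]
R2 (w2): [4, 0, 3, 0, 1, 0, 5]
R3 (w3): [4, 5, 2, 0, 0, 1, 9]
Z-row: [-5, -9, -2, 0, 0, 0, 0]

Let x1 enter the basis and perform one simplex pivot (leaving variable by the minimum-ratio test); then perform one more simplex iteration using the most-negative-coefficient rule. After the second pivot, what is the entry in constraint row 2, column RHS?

Ratio test on column x1 — row 1: 12/5 = 12/5; row 2: 5/4 = 5/4; row 3: 9/4 = 9/4. Minimum is 5/4 at row 2 (w2 leaves); pivot element 4.
Divide row 2 by 4; eliminate column x1 from the other rows.
Second iteration: most negative Z-row entry is -9 in column x2, so x2 enters.
Ratio test on column x2 — row 1: entry 0 ≤ 0; row 2: entry 0 ≤ 0; row 3: 4/5 = 4/5. Minimum is 4/5 at row 3 (w3 leaves); pivot element 5.
Divide row 3 by 5; eliminate column x2 from the other rows.
After both pivots, the entry at constraint row 2, column RHS is 5/4.

5/4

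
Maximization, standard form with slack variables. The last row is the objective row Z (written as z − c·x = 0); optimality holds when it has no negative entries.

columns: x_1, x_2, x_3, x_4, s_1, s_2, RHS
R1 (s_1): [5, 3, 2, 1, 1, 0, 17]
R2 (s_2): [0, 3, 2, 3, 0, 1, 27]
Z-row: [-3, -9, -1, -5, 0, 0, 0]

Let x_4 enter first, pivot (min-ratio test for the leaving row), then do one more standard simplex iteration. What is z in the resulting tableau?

61

Ratio test on column x_4 — row 1: 17/1 = 17; row 2: 27/3 = 9. Minimum is 9 at row 2 (s_2 leaves); pivot element 3.
Pivot on row 2; the Z-row RHS becomes 0 − (-5)·9 = 45.
Next entering variable (most negative Z-row entry -4): x_2.
Ratio test on column x_2 — row 1: 8/2 = 4; row 2: 9/1 = 9. Minimum is 4 at row 1 (s_1 leaves); pivot element 2.
After the second pivot the Z-row RHS is 45 − (-4)·4 = 61.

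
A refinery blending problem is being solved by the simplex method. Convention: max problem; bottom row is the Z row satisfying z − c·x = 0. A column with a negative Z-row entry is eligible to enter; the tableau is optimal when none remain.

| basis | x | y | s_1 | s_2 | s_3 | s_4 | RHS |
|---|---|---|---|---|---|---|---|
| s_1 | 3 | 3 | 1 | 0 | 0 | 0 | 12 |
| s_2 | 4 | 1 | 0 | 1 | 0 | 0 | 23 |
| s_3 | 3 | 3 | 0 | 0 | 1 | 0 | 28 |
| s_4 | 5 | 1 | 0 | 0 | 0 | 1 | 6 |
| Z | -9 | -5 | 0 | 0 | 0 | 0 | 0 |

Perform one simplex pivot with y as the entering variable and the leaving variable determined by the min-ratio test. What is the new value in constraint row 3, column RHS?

Ratio test on column y — row 1: 12/3 = 4; row 2: 23/1 = 23; row 3: 28/3 = 28/3; row 4: 6/1 = 6. Minimum is 4 at row 1 (s_1 leaves); pivot element 3.
Divide row 1 by 3; eliminate column y from the other rows.
Row 3 update in column RHS: 28 − 3·4 = 16.

16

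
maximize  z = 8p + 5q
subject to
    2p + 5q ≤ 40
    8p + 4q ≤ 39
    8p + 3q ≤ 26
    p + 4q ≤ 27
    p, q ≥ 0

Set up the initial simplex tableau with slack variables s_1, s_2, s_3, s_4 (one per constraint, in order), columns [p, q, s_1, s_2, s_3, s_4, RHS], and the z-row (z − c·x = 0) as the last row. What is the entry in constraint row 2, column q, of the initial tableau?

Constraint 2 has coefficient 4 on q.

4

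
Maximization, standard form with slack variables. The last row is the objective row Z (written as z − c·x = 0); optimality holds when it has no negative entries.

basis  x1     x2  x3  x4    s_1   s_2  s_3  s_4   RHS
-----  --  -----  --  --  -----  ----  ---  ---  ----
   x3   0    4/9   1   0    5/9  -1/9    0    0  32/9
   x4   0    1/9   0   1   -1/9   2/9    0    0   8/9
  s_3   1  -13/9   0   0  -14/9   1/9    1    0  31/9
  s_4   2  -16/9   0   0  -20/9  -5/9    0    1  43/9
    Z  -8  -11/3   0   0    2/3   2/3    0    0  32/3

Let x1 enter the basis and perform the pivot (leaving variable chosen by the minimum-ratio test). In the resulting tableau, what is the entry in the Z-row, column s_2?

-14/9

Ratio test on column x1 — row 1: entry 0 ≤ 0; row 2: entry 0 ≤ 0; row 3: (31/9)/1 = 31/9; row 4: (43/9)/2 = 43/18. Minimum is 43/18 at row 4 (s_4 leaves); pivot element 2.
Divide row 4 by 2; eliminate column x1 from the other rows.
Z-row update in column s_2: 2/3 − (-8)·(-5/18) = -14/9.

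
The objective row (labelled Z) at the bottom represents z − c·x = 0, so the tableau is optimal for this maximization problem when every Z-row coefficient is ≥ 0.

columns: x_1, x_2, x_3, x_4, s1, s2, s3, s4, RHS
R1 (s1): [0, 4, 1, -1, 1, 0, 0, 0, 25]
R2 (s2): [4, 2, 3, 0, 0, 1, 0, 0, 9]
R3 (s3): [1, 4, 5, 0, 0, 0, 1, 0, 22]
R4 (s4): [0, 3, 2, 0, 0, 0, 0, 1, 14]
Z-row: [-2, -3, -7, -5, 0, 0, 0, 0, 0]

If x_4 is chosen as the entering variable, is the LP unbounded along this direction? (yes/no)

Every constraint-row entry in column x_4 is ≤ 0, so increasing x_4 is unbounded.

yes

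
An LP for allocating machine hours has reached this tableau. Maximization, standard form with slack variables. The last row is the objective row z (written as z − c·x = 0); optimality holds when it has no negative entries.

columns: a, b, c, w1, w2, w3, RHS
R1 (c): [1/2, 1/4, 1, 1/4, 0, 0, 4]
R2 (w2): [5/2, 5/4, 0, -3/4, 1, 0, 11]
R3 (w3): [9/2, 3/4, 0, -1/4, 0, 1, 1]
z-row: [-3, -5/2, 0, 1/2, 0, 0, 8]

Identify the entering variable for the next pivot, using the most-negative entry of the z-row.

a

Negative z-row entries: a: -3, b: -5/2.
The most negative is -3 in column a, so a enters.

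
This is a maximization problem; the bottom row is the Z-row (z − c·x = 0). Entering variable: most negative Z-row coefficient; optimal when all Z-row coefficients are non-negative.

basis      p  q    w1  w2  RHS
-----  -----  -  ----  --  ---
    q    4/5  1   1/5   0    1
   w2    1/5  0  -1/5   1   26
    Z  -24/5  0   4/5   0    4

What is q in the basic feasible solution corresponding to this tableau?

1

q is basic (row 1); its value is the RHS of that row, 1.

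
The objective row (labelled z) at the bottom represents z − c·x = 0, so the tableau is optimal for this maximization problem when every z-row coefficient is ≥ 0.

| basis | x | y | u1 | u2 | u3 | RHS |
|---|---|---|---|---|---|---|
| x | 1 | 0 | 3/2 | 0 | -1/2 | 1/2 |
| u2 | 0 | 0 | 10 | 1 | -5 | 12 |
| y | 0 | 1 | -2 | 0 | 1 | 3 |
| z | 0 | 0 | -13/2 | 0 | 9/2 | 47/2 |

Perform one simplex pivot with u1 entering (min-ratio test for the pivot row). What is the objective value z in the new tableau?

Ratio test on column u1 — row 1: (1/2)/(3/2) = 1/3; row 2: 12/10 = 6/5; row 3: entry -2 ≤ 0. Minimum is 1/3 at row 1 (x leaves); pivot element 3/2.
Pivot on row 1; the z-row RHS becomes 47/2 − (-13/2)·(1/3) = 77/3.

77/3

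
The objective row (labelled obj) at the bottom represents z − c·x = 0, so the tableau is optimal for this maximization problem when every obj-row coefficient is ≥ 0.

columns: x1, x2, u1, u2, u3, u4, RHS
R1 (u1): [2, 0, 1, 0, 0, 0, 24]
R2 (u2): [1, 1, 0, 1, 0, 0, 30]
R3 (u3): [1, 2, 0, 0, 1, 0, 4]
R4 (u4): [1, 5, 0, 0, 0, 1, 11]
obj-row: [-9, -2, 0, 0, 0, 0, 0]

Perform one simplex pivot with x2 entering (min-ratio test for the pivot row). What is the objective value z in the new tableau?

4

Ratio test on column x2 — row 1: entry 0 ≤ 0; row 2: 30/1 = 30; row 3: 4/2 = 2; row 4: 11/5 = 11/5. Minimum is 2 at row 3 (u3 leaves); pivot element 2.
Pivot on row 3; the obj-row RHS becomes 0 − (-2)·2 = 4.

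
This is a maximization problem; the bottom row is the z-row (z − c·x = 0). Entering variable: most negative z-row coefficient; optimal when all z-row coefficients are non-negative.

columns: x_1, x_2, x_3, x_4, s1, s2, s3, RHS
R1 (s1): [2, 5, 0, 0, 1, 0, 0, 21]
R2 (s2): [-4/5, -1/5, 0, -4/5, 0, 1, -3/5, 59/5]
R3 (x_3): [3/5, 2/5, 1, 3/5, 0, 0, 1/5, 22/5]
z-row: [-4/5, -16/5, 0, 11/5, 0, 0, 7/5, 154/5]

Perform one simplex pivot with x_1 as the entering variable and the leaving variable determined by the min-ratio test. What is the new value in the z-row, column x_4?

3

Ratio test on column x_1 — row 1: 21/2 = 21/2; row 2: entry -4/5 ≤ 0; row 3: (22/5)/(3/5) = 22/3. Minimum is 22/3 at row 3 (x_3 leaves); pivot element 3/5.
Divide row 3 by 3/5; eliminate column x_1 from the other rows.
z-row update in column x_4: 11/5 − (-4/5)·1 = 3.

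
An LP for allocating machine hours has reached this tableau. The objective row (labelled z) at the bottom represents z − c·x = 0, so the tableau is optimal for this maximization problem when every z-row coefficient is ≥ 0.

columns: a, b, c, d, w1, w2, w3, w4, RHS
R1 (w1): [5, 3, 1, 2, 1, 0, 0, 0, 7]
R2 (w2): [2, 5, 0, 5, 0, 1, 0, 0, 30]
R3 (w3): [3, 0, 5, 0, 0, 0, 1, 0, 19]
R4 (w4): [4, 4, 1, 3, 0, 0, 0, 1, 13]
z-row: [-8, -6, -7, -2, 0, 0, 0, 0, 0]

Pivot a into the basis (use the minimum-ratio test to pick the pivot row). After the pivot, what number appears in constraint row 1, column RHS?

Ratio test on column a — row 1: 7/5 = 7/5; row 2: 30/2 = 15; row 3: 19/3 = 19/3; row 4: 13/4 = 13/4. Minimum is 7/5 at row 1 (w1 leaves); pivot element 5.
Divide row 1 by 5; eliminate column a from the other rows.
In the new row 1, the RHS entry is the old entry divided by the pivot: 7/5 = 7/5.

7/5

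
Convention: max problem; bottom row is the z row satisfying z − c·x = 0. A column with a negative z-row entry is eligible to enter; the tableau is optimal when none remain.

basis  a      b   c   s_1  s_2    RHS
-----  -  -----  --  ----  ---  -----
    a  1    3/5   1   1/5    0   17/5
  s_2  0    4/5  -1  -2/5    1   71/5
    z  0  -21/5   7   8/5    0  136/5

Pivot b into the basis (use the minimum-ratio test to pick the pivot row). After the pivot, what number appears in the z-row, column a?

7

Ratio test on column b — row 1: (17/5)/(3/5) = 17/3; row 2: (71/5)/(4/5) = 71/4. Minimum is 17/3 at row 1 (a leaves); pivot element 3/5.
Divide row 1 by 3/5; eliminate column b from the other rows.
z-row update in column a: 0 − (-21/5)·(5/3) = 7.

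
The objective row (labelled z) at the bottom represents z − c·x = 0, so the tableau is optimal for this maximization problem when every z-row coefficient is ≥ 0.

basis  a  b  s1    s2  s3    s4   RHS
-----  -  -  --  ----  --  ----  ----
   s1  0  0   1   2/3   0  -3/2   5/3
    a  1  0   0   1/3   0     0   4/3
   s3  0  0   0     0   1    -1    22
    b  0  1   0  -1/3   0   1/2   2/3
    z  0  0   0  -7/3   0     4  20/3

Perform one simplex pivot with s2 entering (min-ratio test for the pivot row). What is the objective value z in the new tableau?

25/2

Ratio test on column s2 — row 1: (5/3)/(2/3) = 5/2; row 2: (4/3)/(1/3) = 4; row 3: entry 0 ≤ 0; row 4: entry -1/3 ≤ 0. Minimum is 5/2 at row 1 (s1 leaves); pivot element 2/3.
Pivot on row 1; the z-row RHS becomes 20/3 − (-7/3)·(5/2) = 25/2.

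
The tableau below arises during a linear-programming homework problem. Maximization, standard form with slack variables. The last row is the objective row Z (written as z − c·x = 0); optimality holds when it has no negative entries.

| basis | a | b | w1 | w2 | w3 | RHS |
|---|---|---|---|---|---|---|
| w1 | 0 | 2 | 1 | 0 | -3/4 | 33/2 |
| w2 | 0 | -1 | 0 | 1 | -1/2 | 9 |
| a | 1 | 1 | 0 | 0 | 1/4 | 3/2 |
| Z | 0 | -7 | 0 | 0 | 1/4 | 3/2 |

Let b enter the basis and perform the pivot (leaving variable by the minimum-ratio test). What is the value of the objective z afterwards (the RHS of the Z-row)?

Ratio test on column b — row 1: (33/2)/2 = 33/4; row 2: entry -1 ≤ 0; row 3: (3/2)/1 = 3/2. Minimum is 3/2 at row 3 (a leaves); pivot element 1.
Pivot on row 3; the Z-row RHS becomes 3/2 − (-7)·(3/2) = 12.

12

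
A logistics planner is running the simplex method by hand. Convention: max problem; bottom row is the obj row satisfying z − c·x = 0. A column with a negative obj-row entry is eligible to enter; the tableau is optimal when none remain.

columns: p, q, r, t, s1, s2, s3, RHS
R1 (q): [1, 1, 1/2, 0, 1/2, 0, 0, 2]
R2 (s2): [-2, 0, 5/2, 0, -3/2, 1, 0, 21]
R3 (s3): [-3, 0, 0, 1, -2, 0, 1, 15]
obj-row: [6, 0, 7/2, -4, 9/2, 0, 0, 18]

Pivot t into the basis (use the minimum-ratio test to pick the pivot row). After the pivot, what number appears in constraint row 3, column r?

Ratio test on column t — row 1: entry 0 ≤ 0; row 2: entry 0 ≤ 0; row 3: 15/1 = 15. Minimum is 15 at row 3 (s3 leaves); pivot element 1.
Divide row 3 by 1; eliminate column t from the other rows.
In the new row 3, the r entry is the old entry divided by the pivot: 0/1 = 0.

0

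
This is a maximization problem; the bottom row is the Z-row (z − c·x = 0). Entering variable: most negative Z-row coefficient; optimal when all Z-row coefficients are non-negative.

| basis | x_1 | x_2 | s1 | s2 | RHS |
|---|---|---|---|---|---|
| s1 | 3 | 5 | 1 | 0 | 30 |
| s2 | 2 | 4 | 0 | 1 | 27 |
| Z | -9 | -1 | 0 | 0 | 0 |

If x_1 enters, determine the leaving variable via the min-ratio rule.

s1

Column x_1 entries and ratios — s1: 30/3 = 10; s2: 27/2 = 27/2.
Smallest ratio is 10 in the row of s1, so s1 leaves.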